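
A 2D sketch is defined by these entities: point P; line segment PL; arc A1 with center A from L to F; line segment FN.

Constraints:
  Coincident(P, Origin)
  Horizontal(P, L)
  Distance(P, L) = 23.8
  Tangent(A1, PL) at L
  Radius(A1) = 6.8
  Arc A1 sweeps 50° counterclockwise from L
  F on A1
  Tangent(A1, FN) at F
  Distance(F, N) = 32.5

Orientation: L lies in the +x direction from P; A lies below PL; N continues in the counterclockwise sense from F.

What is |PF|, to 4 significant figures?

18.75

P is at the origin; P and L share the same y with |PL| = 23.8 and L on the +x side, so L = (23.80, 0.000). A1 meets PL tangentially, so AL is at right angles to PL, so A = L + (0, -6.8) = (23.80, -6.800). On A1, L sits at bearing 90° from A; a 50° counterclockwise sweep puts F at bearing 140°, so F = A + 6.8·(cos 140°, sin 140°) = (18.59, -2.429). Then |PF| = |F − P| = 18.75.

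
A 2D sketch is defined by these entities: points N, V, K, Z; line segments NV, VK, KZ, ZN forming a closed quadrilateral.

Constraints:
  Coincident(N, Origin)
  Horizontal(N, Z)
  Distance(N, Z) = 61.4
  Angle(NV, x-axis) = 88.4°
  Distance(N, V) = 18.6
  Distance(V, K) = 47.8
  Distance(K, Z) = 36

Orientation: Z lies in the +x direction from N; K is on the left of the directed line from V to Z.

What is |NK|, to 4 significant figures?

56.57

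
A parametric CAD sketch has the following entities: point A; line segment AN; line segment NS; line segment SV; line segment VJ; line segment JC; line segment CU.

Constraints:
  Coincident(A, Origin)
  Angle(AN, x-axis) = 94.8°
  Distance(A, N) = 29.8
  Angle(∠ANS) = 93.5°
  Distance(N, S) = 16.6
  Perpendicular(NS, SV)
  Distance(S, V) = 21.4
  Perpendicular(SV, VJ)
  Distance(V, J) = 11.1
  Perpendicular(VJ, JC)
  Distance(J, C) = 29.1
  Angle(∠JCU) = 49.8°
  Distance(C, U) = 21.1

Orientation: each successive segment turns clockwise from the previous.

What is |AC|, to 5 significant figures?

38.153

A is at the origin; AN runs at 94.8° with length 29.8, so N = (-2.4936, 29.695). ∠ANS = 93.5° gives NS at 8.3000° from the x-axis; with |NS| = 16.6, S = (13.933, 32.092). NS is perpendicular to SV, so SV runs at -81.700°; with |SV| = 21.4, V = (17.022, 10.916). SV ⟂ VJ, so VJ runs at -171.70°; with |VJ| = 11.1, J = (6.0380, 9.3136). The perpendicularity gives JC at right angles to VJ, so JC runs at 98.300°; with |JC| = 29.1, C = (1.8372, 38.109). Then |AC| = |C − A| = 38.153.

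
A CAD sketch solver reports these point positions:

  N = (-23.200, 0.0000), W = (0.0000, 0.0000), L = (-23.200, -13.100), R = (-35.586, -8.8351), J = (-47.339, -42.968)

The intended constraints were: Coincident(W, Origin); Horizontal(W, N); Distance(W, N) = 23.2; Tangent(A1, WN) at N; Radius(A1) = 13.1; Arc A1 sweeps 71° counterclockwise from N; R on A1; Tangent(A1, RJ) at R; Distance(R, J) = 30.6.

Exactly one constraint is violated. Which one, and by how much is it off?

Distance(R, J) = 30.6 — off by 5.50.

W = (0.00, 0.00) ✓; W.y = 0.00, N.y = 0.00 ✓; |WN| = 23.20 ✓; ∠(LN, NW) = 90.00° ✓; |LN| = 13.10 ✓; bearing(L→R) − bearing(L→N) = 71.00° ✓; |LR| = 13.10 ✓; ∠(LR, RJ) = 90.00° ✓; |RJ| = 36.10 ✗.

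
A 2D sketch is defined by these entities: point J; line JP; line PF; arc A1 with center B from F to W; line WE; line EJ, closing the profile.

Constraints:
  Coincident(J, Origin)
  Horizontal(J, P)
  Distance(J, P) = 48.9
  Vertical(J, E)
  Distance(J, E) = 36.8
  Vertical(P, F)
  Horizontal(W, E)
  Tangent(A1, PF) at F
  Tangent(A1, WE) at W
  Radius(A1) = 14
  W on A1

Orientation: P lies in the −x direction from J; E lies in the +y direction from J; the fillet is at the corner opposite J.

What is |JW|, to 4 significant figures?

50.72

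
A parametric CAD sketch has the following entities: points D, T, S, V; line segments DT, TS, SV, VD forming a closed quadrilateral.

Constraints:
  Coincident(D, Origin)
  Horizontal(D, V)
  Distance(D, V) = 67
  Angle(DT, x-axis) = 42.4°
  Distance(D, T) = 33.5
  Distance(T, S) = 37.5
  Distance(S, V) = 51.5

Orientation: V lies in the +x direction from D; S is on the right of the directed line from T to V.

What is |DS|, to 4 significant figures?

22.54

Checks: |TS| = 37.50 ✓; |SV| = 51.50 ✓.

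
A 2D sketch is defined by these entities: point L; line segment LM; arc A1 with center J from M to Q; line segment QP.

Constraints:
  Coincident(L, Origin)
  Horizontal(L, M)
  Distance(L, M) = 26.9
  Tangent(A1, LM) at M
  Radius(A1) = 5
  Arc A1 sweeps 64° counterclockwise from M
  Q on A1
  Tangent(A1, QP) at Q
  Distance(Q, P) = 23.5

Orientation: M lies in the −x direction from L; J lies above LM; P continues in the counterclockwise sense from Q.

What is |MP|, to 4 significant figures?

28.13

L is at the origin; LM is horizontal with |LM| = 26.9 and M on the −x side, so M = (-26.90, 0.000). Since A1 is tangent to LM there, JM ⟂ LM, so J = M + (0, 5) = (-26.90, 5.000). On A1, M sits at bearing -90° from J; a 64° counterclockwise sweep puts Q at bearing -26°, so Q = J + 5.0·(cos -26°, sin -26°) = (-22.41, 2.808). A1 meets QP tangentially, so JQ is at right angles to QP, so QP runs along (−sin -26°, cos -26°); with |QP| = 23.5, P = (-12.10, 23.93). Then |MP| = |P − M| = 28.13.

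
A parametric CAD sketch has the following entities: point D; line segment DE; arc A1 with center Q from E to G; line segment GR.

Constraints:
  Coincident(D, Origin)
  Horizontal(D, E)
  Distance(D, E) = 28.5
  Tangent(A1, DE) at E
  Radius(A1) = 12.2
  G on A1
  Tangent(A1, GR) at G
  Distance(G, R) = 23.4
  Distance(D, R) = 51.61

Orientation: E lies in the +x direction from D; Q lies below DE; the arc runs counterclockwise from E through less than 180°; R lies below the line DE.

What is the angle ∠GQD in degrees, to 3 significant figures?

65.5°

Checks: |QE| = 12.20 ✓; |QG| = 12.20 ✓; ∠(QG, GR) = 90.00° ✓; |GR| = 23.40 ✓; |DR| = 51.61 ✓.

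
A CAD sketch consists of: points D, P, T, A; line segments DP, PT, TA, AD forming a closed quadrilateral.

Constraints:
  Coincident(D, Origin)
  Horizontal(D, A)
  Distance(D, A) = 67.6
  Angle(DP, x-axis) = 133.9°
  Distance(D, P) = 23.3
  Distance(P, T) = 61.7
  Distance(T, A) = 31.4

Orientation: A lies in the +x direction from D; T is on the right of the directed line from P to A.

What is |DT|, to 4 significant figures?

40.28

Checks: |PT| = 61.70 ✓; |TA| = 31.40 ✓.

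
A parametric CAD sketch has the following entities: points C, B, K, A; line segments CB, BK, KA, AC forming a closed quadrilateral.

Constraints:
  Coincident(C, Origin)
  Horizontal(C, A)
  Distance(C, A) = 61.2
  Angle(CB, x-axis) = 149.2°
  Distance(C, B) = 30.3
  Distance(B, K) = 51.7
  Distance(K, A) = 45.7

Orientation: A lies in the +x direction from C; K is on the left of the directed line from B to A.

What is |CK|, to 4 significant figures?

36.41

Checks: |BK| = 51.70 ✓; |KA| = 45.70 ✓.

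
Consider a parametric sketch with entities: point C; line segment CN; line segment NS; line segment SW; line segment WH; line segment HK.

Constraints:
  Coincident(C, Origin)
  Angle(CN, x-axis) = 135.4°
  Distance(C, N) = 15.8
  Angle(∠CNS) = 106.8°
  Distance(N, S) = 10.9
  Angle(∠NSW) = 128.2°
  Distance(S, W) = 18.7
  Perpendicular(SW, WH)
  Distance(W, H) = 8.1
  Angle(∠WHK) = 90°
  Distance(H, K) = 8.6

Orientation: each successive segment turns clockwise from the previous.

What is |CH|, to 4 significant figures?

21.17

C is at the origin; CN runs at 135.4° with length 15.8, so N = (-11.25, 11.09). ∠CNS = 106.8° gives NS at 62.20° from the x-axis; with |NS| = 10.9, S = (-6.166, 20.74). ∠NSW = 128.2° gives SW at 10.40° from the x-axis; with |SW| = 18.7, W = (12.23, 24.11). SW is perpendicular to WH, so WH runs at -79.60°; with |WH| = 8.1, H = (13.69, 16.14). Then |CH| = |H − C| = 21.17.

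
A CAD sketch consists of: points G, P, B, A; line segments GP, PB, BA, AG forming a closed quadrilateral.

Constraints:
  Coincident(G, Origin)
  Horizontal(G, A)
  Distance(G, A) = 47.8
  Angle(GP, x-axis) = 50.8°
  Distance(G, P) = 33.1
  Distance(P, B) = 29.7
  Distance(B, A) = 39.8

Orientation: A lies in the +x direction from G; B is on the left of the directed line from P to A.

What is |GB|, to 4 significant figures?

61.61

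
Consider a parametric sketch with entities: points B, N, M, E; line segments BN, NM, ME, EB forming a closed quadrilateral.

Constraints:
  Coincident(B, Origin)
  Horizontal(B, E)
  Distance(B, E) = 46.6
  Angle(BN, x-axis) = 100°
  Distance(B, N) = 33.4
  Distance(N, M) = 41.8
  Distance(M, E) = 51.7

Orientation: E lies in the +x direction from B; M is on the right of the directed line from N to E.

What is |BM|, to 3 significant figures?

9.88

B is at the origin; B and E share the same y with |BE| = 46.6 and E in +x, so E = (46.6, 0). BN runs at 100.0° with |BN| = 33.4, so N = (-5.80, 32.9). M is determined by |NM| = 41.8 and |ME| = 51.7 together: it lies at the intersection of circle(N, 41.8) and circle(E, 51.7). With |NE| = 61.9, the foot of the radical line on NE is 23.5 from N and the perpendicular offset is √(41.8² − 23.5²) = 34.6. Taking the right-of-NE solution: M = (-4.33, -8.88).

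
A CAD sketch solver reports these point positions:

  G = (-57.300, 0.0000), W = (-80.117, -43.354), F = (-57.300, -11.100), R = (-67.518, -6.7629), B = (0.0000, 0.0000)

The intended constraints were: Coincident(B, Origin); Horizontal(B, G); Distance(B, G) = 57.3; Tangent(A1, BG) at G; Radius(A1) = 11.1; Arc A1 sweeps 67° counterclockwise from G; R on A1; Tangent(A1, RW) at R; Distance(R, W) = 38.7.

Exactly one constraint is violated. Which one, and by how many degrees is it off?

Tangent(A1, RW) at R — off by 4.00°.

B = (0.00, 0.00) ✓; B.y = 0.00, G.y = 0.00 ✓; |BG| = 57.30 ✓; ∠(FG, GB) = 90.00° ✓; |FG| = 11.10 ✓; bearing(F→R) − bearing(F→G) = 67.00° ✓; |FR| = 11.10 ✓; ∠(FR, RW) = 86.00° ✗; |RW| = 38.70 ✓.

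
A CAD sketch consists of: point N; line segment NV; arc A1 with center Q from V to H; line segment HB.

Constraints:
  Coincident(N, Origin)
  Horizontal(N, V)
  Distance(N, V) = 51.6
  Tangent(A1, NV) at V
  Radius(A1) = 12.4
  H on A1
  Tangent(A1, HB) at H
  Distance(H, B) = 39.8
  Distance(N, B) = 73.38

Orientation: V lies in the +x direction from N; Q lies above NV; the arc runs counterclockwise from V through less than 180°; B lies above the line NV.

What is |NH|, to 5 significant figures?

65.405

N is at the origin; N and V share the same y with |NV| = 51.6 and V on the +x side, so V = (51.600, 0.0000). Tangency of A1 to NV means the radius QV is perpendicular to NV, so Q = V + (0, 12.4) = (51.600, 12.400). Since QH ⟂ HB (tangency), |QB| = √(12.4² + 39.8²) = 41.687 regardless of where H sits on A1. So B lies on both circle(N, 73.38) and circle(Q, 41.687); the above-NV intersection is B = (49.641, 54.041). H is the foot of the tangent from B: H = (63.252, 16.641).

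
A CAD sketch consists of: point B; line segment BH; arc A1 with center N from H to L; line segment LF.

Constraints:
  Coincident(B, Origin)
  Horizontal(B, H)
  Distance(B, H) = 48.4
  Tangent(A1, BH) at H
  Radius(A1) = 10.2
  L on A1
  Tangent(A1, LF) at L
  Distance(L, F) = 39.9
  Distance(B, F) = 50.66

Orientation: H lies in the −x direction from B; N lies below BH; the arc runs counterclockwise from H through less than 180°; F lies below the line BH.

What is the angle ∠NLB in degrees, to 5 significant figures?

31.003°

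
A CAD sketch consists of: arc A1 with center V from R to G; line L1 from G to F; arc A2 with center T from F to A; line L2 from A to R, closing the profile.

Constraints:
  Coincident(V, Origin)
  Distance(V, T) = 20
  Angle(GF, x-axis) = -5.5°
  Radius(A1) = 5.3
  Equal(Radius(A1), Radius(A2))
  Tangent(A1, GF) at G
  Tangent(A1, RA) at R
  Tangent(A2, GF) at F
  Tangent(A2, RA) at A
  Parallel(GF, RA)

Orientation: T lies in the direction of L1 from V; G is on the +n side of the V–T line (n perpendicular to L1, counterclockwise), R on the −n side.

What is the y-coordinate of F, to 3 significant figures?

3.36

The slot axis is L1's direction at -5.5°, so u = (cos -5.5°, sin -5.5°) = (0.995, -0.0958) and n = (−sin -5.5°, cos -5.5°) = (0.0958, 0.995). V is at the origin and T lies 20.0 along u from V, so T = 20.0·u = (19.9, -1.92). Tangency of A1 to both parallel lines with radius 5.3 puts G and R at V ± 5.3·n: G = (0.508, 5.28), R = (-0.508, -5.28). Equal radii place F and A the same way about T: F = T + 5.3·n = (20.4, 3.36), A = T − 5.3·n = (19.4, -7.19). So F.y = 3.36.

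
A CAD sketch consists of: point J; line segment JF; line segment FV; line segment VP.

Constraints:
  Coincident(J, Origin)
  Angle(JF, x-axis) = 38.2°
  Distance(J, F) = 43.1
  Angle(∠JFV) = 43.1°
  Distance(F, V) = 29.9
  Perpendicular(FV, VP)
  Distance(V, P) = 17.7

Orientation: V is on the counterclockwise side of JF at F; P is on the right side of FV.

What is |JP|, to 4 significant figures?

47.18

J is at the origin; JF runs at 38.2° with length 43.1, so F = 43.1·(cos 38.2°, sin 38.2°) = (33.87, 26.65). ∠JFV = 43.1°, so FV runs at 38.2° + (180° − 43.1°) = 175.1° from the x-axis; with |FV| = 29.9, V = F + 29.9·(cos 175.1°, sin 175.1°) = (4.080, 29.21). The perpendicularity gives VP at right angles to FV; with |VP| = 17.7 on the right of FV, P = V + 17.7·(0.08542, 0.9963) = (5.592, 46.84). Then |JP| = |P − J| = 47.18.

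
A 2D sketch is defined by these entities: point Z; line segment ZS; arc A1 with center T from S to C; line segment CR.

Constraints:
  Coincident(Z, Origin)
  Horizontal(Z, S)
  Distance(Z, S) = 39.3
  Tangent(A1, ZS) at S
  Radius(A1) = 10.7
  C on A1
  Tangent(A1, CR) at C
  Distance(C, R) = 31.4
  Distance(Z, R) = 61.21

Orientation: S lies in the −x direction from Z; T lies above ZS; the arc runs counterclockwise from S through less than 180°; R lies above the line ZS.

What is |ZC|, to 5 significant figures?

33.289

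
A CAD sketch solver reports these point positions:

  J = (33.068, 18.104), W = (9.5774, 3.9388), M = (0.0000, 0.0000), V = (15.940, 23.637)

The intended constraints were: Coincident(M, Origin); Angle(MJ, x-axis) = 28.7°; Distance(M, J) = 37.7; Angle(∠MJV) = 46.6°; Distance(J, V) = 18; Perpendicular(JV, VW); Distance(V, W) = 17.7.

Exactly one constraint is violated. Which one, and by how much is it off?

Distance(V, W) = 17.7 — off by 3.00.

M = (0.00, 0.00) ✓; MJ at 28.70° ✓; |MJ| = 37.70 ✓; ∠MJV = 46.60° ✓; |JV| = 18.00 ✓; ∠(JV, VW) = 90.00° ✓; |VW| = 20.70 ✗.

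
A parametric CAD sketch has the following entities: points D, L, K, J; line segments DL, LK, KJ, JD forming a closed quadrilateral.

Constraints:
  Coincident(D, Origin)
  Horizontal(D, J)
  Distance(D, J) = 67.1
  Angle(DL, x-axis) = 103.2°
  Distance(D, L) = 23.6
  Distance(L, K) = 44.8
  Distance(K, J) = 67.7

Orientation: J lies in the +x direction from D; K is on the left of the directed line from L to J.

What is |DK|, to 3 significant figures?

60.5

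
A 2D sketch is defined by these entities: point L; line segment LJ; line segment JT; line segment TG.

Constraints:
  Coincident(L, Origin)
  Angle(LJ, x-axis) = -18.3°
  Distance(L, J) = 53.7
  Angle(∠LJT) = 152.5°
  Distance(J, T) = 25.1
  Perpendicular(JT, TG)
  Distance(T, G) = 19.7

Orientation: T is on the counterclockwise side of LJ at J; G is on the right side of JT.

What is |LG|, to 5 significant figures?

85.264

L is at the origin; LJ runs at -18.3° with length 53.7, so J = 53.7·(cos -18.3°, sin -18.3°) = (50.984, -16.861). ∠LJT = 152.5°, so JT runs at -18.3° + (180° − 152.5°) = 9.2000° from the x-axis; with |JT| = 25.1, T = J + 25.1·(cos 9.2000°, sin 9.2000°) = (75.761, -12.848). JT ⟂ TG; with |TG| = 19.7 on the right of JT, G = T + 19.7·(0.15988, -0.98714) = (78.911, -32.295). Then |LG| = |G − L| = 85.264.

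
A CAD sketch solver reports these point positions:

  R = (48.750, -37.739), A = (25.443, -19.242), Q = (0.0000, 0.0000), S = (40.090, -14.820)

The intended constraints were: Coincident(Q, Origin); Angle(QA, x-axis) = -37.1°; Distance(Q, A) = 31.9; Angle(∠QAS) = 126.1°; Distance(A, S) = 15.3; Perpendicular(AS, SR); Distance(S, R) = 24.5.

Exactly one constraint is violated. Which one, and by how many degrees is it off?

Perpendicular(AS, SR) — off by 3.90°.

Q = (0.00, 0.00) ✓; QA at -37.10° ✓; |QA| = 31.90 ✓; ∠QAS = 126.1° ✓; |AS| = 15.30 ✓; ∠(AS, SR) = 86.10° ✗; |SR| = 24.50 ✓.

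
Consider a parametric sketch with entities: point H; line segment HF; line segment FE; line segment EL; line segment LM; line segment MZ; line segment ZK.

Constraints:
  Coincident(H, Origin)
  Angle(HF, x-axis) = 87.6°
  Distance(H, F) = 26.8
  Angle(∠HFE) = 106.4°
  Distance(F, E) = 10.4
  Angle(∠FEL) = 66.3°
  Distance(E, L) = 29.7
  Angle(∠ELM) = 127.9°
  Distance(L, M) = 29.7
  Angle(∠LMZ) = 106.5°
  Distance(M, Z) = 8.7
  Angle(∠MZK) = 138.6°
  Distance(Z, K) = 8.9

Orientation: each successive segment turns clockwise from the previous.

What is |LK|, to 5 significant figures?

32.823

H is at the origin; HF runs at 87.6° with length 26.8, so F = (1.1223, 26.776). ∠HFE = 106.4° gives FE at 14.000° from the x-axis; with |FE| = 10.4, E = (11.213, 29.292). ∠FEL = 66.3° gives EL at -99.700° from the x-axis; with |EL| = 29.7, L = (6.2092, 0.017087). ∠ELM = 127.9° gives LM at -151.80° from the x-axis; with |LM| = 29.7, M = (-19.966, -14.018). ∠LMZ = 106.5° gives MZ at 134.70° from the x-axis; with |MZ| = 8.7, Z = (-26.085, -7.8337). ∠MZK = 138.6° gives ZK at 93.300° from the x-axis; with |ZK| = 8.9, K = (-26.597, 1.0515). Then |LK| = |K − L| = 32.823.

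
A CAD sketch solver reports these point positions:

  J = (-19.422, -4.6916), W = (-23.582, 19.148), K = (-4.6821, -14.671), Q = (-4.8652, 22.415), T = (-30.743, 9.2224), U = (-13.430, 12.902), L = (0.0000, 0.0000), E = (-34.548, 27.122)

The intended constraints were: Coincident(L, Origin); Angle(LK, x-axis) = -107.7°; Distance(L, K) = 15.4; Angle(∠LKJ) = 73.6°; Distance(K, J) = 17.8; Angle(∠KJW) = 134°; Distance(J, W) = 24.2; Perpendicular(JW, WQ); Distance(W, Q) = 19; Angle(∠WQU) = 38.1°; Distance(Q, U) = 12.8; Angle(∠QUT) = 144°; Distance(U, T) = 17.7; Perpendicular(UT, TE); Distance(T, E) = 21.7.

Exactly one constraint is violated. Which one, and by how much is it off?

Distance(T, E) = 21.7 — off by 3.40.

L = (0.00, 0.00) ✓; LK at -107.7° ✓; |LK| = 15.40 ✓; ∠LKJ = 73.60° ✓; |KJ| = 17.80 ✓; ∠KJW = 134.0° ✓; |JW| = 24.20 ✓; ∠(JW, WQ) = 90.00° ✓; |WQ| = 19.00 ✓; ∠WQU = 38.10° ✓; |QU| = 12.80 ✓; ∠QUT = 144.0° ✓; |UT| = 17.70 ✓; ∠(UT, TE) = 90.00° ✓; |TE| = 18.30 ✗.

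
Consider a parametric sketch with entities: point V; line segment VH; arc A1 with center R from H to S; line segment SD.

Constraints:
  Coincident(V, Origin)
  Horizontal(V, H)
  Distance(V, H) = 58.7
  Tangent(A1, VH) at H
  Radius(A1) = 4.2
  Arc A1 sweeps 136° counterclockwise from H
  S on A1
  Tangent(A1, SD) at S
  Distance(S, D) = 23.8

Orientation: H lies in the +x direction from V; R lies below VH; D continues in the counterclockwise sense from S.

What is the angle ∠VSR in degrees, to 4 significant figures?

126.6°

V is at the origin; VH is horizontal with |VH| = 58.7 and H on the +x side, so H = (58.70, 0.000). The tangent condition forces RH to be normal to VH, so R = H + (0, -4.2) = (58.70, -4.200). On A1, H sits at bearing 90° from R; a 136° counterclockwise sweep puts S at bearing 226°, so S = R + 4.2·(cos 226°, sin 226°) = (55.78, -7.221). Then cos ∠VSR = SV·SR / (|SV||SR|), giving 126.6°.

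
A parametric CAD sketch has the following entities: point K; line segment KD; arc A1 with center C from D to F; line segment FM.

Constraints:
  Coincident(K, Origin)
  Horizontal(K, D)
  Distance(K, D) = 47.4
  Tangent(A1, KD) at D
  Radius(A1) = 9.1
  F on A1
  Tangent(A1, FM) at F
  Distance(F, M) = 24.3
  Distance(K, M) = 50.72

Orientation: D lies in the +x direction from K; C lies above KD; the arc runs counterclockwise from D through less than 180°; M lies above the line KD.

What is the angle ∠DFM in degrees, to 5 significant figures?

114.35°

Checks: |CF| = 9.100 ✓; ∠(CF, FM) = 90.00° ✓; |FM| = 24.30 ✓; |KM| = 50.72 ✓.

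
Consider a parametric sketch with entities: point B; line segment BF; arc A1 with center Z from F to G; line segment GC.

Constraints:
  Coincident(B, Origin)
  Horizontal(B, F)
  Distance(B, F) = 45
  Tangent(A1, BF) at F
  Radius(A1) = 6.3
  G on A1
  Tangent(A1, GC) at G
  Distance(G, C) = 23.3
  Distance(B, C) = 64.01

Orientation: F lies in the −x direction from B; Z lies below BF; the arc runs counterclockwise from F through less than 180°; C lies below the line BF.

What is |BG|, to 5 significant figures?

51.165

Checks: B = (0.00, 0.00) ✓; |ZG| = 6.300 ✓; ∠(ZG, GC) = 90.00° ✓; |GC| = 23.30 ✓; |BC| = 64.01 ✓.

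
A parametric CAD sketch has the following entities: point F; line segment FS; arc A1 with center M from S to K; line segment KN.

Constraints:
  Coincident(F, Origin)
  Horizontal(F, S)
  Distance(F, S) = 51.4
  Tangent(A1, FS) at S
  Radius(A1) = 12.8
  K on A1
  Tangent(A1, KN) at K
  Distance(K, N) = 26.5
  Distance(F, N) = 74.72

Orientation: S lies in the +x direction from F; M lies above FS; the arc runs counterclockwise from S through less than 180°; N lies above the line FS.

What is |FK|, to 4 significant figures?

65.54

Checks: |MK| = 12.80 ✓; ∠(MK, KN) = 90.00° ✓; |KN| = 26.50 ✓; |FN| = 74.72 ✓.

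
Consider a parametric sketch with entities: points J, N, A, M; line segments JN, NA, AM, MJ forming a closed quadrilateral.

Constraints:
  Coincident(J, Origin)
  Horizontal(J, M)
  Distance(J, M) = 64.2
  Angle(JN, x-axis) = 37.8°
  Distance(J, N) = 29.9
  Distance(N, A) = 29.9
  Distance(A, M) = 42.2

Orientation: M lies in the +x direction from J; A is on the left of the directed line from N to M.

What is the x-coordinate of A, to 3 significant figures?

46.1

Checks: JN at 37.80° ✓; |NA| = 29.90 ✓; |AM| = 42.20 ✓.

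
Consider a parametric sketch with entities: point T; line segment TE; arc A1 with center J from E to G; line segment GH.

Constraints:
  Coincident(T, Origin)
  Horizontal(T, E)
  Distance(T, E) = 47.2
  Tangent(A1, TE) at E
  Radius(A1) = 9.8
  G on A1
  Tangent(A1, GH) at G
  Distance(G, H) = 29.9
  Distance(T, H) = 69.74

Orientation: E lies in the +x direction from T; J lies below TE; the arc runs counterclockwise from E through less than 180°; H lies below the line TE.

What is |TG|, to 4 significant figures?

42.41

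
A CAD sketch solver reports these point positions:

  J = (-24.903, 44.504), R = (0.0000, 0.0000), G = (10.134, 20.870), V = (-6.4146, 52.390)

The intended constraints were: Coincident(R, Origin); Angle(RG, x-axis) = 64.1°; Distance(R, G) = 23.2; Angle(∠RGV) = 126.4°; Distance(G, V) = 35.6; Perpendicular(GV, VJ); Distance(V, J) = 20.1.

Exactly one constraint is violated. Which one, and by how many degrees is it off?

Perpendicular(GV, VJ) — off by 4.60°.

R = (0.00, 0.00) ✓; RG at 64.10° ✓; |RG| = 23.20 ✓; ∠RGV = 126.4° ✓; |GV| = 35.60 ✓; ∠(GV, VJ) = 85.40° ✗; |VJ| = 20.10 ✓.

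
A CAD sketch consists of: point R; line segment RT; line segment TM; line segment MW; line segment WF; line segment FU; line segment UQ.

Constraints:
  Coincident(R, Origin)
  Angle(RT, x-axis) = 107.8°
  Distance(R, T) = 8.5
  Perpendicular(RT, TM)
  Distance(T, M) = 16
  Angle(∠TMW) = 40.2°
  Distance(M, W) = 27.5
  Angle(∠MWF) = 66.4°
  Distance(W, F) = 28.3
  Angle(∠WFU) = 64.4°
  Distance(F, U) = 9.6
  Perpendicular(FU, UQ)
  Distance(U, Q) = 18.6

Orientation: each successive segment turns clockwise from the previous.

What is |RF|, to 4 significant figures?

22.15

R is at the origin; RT runs at 107.8° with length 8.5, so T = (-2.598, 8.093). The perpendicularity gives TM at right angles to RT, so TM runs at 17.80°; with |TM| = 16.0, M = (12.64, 12.98). ∠TMW = 40.2° gives MW at -122.0° from the x-axis; with |MW| = 27.5, W = (-1.937, -10.34). ∠MWF = 66.4° gives WF at 124.4° from the x-axis; with |WF| = 28.3, F = (-17.93, 13.01). Then |RF| = |F − R| = 22.15.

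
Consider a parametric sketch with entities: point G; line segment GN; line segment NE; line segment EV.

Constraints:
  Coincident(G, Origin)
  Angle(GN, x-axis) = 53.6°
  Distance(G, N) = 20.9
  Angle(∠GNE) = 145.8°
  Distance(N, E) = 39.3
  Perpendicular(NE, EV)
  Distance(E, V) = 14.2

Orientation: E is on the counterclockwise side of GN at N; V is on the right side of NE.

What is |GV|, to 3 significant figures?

62.3

∠GNE = 145.8°, so NE runs at 53.6° + (180° − 145.8°) = 87.8° from the x-axis; with |NE| = 39.3, E = N + 39.3·(cos 87.8°, sin 87.8°) = (13.9, 56.1). The perpendicularity gives EV at right angles to NE; with |EV| = 14.2 on the right of NE, V = E + 14.2·(0.999, -0.0384) = (28.1, 55.5). Then |GV| = |V − G| = 62.3.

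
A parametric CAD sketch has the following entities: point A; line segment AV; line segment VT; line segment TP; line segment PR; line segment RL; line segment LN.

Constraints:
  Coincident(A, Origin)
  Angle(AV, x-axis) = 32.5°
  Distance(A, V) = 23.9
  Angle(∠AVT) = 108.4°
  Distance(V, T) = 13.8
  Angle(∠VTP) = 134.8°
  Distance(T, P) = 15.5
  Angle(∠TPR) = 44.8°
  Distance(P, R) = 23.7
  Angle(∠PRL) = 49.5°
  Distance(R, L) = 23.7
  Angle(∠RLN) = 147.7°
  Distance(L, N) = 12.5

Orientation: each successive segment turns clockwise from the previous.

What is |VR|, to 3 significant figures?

10.9

∠VTP = 134.8° gives TP at -84.3° from the x-axis; with |TP| = 15.5, P = (32.4, -11.3). ∠TPR = 44.8° gives PR at 140° from the x-axis; with |PR| = 23.7, R = (14.1, 3.79). Then |VR| = |R − V| = 10.9.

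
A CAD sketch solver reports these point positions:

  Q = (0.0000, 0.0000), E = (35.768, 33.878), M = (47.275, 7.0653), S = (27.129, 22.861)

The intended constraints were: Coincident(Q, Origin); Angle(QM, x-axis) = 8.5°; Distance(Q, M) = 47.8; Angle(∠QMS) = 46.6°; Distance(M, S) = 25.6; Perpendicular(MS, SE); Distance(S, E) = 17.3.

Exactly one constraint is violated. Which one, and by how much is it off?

Distance(S, E) = 17.3 — off by 3.30.

Q = (0.00, 0.00) ✓; QM at 8.500° ✓; |QM| = 47.80 ✓; ∠QMS = 46.60° ✓; |MS| = 25.60 ✓; ∠(MS, SE) = 90.00° ✓; |SE| = 14.00 ✗.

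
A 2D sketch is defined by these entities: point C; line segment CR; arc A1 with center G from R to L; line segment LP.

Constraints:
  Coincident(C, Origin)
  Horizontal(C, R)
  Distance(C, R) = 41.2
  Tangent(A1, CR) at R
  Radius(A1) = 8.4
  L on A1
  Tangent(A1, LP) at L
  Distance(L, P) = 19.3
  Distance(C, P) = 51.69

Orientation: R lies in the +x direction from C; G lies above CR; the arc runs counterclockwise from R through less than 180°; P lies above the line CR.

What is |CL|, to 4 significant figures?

50.37

C is at the origin; CR is horizontal with |CR| = 41.2 and R on the +x side, so R = (41.20, 0.000). Since A1 is tangent to CR there, GR ⟂ CR, so G = R + (0, 8.4) = (41.20, 8.400). Since GL ⟂ LP (tangency), |GP| = √(8.4² + 19.3²) = 21.05 regardless of where L sits on A1. So P lies on both circle(C, 51.69) and circle(G, 21.05); the above-CR intersection is P = (42.51, 29.41). L is the foot of the tangent from P: L = (49.10, 11.27).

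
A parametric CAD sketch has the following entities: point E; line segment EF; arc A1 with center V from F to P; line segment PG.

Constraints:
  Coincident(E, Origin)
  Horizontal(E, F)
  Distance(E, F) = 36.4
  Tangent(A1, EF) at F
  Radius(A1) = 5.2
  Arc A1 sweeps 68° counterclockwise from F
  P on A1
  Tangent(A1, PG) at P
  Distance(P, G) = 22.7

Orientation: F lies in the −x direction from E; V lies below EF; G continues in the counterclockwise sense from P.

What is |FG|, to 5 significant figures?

27.713

E is at the origin; E and F share the same y with |EF| = 36.4 and F on the −x side, so F = (-36.400, 0.0000). Since A1 is tangent to EF there, VF ⟂ EF, so V = F + (0, -5.2) = (-36.400, -5.2000). On A1, F sits at bearing 90° from V; a 68° counterclockwise sweep puts P at bearing 158°, so P = V + 5.2·(cos 158°, sin 158°) = (-41.221, -3.2520). Since A1 is tangent to PG there, VP ⟂ PG, so PG runs along (−sin 158°, cos 158°); with |PG| = 22.7, G = (-49.725, -24.299). Then |FG| = |G − F| = 27.713.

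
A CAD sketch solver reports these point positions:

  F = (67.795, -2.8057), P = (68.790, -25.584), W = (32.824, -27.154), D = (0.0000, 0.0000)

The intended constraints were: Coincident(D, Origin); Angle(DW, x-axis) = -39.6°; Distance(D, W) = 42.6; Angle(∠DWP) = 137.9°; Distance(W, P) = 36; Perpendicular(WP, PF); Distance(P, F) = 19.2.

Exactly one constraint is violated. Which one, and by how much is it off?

Distance(P, F) = 19.2 — off by 3.60.

D = (0.00, 0.00) ✓; DW at -39.60° ✓; |DW| = 42.60 ✓; ∠DWP = 137.9° ✓; |WP| = 36.00 ✓; ∠(WP, PF) = 90.00° ✓; |PF| = 22.80 ✗.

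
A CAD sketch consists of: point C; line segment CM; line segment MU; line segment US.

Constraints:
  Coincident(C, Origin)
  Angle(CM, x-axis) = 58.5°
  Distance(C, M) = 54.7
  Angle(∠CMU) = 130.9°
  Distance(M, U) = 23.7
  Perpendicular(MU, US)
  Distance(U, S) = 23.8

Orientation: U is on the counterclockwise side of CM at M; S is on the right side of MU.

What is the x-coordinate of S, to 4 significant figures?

44.10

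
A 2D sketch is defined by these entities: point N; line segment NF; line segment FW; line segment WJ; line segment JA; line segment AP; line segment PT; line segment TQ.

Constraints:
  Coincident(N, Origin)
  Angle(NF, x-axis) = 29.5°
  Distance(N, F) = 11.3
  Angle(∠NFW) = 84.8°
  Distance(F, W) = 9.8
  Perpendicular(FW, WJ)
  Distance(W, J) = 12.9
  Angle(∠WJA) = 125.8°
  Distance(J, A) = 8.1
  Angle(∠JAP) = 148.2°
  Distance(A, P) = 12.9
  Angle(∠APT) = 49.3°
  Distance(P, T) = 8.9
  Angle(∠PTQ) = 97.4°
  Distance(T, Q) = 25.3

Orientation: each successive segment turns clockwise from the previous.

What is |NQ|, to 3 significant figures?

20.9

N is at the origin; NF runs at 29.5° with length 11.3, so F = (9.84, 5.56). ∠NFW = 84.8° gives FW at -65.7° from the x-axis; with |FW| = 9.8, W = (13.9, -3.37). FW is perpendicular to WJ, so WJ runs at -156°; with |WJ| = 12.9, J = (2.11, -8.68). ∠WJA = 125.8° gives JA at 150° from the x-axis; with |JA| = 8.1, A = (-4.91, -4.64). ∠JAP = 148.2° gives AP at 118° from the x-axis; with |AP| = 12.9, P = (-11.0, 6.72). ∠APT = 49.3° gives PT at -12.4° from the x-axis; with |PT| = 8.9, T = (-2.33, 4.81). ∠PTQ = 97.4° gives TQ at -95.0° from the x-axis; with |TQ| = 25.3, Q = (-4.54, -20.4). Then |NQ| = |Q − N| = 20.9.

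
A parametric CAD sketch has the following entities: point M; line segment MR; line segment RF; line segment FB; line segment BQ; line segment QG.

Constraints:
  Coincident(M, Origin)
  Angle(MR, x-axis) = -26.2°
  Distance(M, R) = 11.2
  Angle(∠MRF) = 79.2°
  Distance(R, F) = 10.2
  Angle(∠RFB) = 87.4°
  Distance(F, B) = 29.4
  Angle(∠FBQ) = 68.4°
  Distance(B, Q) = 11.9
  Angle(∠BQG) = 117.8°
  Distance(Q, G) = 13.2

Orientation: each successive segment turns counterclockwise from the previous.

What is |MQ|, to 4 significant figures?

14.10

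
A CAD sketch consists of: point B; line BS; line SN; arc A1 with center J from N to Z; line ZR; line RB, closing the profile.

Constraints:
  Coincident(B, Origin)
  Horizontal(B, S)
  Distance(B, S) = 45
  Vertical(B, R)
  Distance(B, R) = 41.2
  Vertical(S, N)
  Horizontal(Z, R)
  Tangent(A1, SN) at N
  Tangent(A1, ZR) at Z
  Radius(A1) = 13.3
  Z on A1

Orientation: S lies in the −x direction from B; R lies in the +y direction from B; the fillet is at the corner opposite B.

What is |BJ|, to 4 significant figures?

42.23

B is at the origin; BS is horizontal with |BS| = 45.0 and S on the −x side, so S = (-45.00, 0.000). BR is vertical with |BR| = 41.2 and R on the +y side, so R = (0.000, 41.20). The virtual corner opposite B is at (-45.00, 41.20). The tangent condition forces JN to be normal to SN and tangency of A1 to ZR means the radius JZ is perpendicular to ZR, with radius 13.3, so the center J sits 13.3 in from both sides at J = (-31.70, 27.90). Then |BJ| = |J − B| = 42.23.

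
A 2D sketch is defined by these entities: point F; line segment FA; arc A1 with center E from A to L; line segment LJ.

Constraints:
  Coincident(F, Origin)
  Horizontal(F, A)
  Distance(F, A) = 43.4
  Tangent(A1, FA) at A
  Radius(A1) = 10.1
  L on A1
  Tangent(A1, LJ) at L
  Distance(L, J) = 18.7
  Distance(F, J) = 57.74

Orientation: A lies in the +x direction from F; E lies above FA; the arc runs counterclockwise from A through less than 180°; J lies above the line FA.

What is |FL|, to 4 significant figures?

54.66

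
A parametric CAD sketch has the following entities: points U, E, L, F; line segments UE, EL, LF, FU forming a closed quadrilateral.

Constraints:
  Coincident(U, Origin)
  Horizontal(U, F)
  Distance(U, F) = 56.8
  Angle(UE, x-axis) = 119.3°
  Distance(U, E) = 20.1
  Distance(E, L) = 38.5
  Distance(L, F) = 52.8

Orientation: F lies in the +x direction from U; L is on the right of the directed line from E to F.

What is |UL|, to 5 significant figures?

18.482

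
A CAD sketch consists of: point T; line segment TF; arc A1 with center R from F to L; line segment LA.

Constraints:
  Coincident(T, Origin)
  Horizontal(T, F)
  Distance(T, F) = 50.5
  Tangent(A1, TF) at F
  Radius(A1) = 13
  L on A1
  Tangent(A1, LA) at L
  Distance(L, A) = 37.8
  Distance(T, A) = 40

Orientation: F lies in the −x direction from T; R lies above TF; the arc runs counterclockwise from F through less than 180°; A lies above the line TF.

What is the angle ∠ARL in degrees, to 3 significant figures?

71.0°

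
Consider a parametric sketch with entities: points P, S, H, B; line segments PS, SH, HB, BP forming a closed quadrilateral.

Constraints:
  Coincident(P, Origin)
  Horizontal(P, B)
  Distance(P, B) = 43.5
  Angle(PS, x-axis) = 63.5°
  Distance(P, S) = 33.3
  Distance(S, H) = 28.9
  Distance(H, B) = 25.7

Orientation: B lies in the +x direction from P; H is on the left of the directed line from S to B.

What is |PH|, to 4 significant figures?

50.50

Checks: P.y = 0.00, B.y = 0.00 ✓; |SH| = 28.90 ✓; |HB| = 25.70 ✓.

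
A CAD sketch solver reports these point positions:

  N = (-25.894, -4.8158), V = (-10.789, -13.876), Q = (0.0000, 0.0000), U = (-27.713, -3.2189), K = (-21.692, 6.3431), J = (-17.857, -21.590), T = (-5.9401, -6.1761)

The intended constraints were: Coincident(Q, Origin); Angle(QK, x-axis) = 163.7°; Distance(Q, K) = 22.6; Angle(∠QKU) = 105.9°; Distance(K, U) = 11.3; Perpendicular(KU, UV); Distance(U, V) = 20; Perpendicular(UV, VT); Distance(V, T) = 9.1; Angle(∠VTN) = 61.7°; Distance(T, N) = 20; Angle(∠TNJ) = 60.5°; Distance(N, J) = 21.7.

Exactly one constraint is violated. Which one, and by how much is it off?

Distance(N, J) = 21.7 — off by 3.10.

Q = (0.00, 0.00) ✓; QK at 163.7° ✓; |QK| = 22.60 ✓; ∠QKU = 105.9° ✓; |KU| = 11.30 ✓; ∠(KU, UV) = 90.00° ✓; |UV| = 20.00 ✓; ∠(UV, VT) = 90.00° ✓; |VT| = 9.099 ✓; ∠VTN = 61.70° ✓; |TN| = 20.00 ✓; ∠TNJ = 60.50° ✓; |NJ| = 18.60 ✗.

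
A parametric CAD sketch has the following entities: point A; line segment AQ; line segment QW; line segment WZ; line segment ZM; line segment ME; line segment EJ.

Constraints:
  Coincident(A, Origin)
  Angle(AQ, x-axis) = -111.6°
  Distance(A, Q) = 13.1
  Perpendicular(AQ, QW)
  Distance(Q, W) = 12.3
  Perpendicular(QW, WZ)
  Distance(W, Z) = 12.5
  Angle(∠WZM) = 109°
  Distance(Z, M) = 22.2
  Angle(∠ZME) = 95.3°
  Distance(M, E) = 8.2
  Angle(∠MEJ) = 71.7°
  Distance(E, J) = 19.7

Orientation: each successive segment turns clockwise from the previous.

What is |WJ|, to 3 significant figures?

11.3

A is at the origin; AQ runs at -111.6° with length 13.1, so Q = (-4.82, -12.2). The perpendicularity gives QW at right angles to AQ, so QW runs at 158°; with |QW| = 12.3, W = (-16.3, -7.65). The perpendicularity gives WZ at right angles to QW, so WZ runs at 68.4°; with |WZ| = 12.5, Z = (-11.7, 3.97). ∠WZM = 109.0° gives ZM at -2.60° from the x-axis; with |ZM| = 22.2, M = (10.5, 2.96). ∠ZME = 95.3° gives ME at -87.3° from the x-axis; with |ME| = 8.2, E = (10.9, -5.23). ∠MEJ = 71.7° gives EJ at 164° from the x-axis; with |EJ| = 19.7, J = (-8.07, 0.0698). Then |WJ| = |J − W| = 11.3.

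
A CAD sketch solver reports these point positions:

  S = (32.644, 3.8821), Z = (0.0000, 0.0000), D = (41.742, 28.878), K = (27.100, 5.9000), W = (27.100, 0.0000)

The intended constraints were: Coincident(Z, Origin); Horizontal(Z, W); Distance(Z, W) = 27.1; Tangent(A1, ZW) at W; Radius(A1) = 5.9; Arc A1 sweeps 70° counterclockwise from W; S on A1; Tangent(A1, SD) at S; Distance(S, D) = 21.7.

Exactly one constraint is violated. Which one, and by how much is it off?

Distance(S, D) = 21.7 — off by 4.90.

Z = (0.00, 0.00) ✓; Z.y = 0.00, W.y = 0.00 ✓; |ZW| = 27.10 ✓; ∠(KW, WZ) = 90.00° ✓; |KW| = 5.900 ✓; bearing(K→S) − bearing(K→W) = 70.00° ✓; |KS| = 5.900 ✓; ∠(KS, SD) = 90.00° ✓; |SD| = 26.60 ✗.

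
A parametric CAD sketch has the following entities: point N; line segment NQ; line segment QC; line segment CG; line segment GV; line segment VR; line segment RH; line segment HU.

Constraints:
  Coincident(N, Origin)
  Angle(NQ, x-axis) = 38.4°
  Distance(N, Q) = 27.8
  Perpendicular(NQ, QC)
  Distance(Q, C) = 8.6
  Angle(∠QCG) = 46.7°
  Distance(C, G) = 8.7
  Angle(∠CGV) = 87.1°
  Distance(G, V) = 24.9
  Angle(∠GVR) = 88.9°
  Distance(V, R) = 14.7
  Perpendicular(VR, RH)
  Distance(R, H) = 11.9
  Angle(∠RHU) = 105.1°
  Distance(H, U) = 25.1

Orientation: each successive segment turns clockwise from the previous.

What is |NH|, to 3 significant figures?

40.9

N is at the origin; NQ runs at 38.4° with length 27.8, so Q = (21.8, 17.3). NQ is perpendicular to QC, so QC runs at -51.6°; with |QC| = 8.6, C = (27.1, 10.5). ∠QCG = 46.7° gives CG at 175° from the x-axis; with |CG| = 8.7, G = (18.5, 11.3). ∠CGV = 87.1° gives GV at 82.2° from the x-axis; with |GV| = 24.9, V = (21.8, 35.9). ∠GVR = 88.9° gives VR at -8.90° from the x-axis; with |VR| = 14.7, R = (36.4, 33.7). VR is perpendicular to RH, so RH runs at -98.9°; with |RH| = 11.9, H = (34.5, 21.9). Then |NH| = |H − N| = 40.9.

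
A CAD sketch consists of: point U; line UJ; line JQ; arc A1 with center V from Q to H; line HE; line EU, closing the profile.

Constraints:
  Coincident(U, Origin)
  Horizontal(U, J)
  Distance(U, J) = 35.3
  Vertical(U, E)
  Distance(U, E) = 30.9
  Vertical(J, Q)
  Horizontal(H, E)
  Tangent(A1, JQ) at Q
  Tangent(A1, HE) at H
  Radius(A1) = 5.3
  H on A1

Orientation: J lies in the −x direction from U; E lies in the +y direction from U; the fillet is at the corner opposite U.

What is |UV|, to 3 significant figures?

39.4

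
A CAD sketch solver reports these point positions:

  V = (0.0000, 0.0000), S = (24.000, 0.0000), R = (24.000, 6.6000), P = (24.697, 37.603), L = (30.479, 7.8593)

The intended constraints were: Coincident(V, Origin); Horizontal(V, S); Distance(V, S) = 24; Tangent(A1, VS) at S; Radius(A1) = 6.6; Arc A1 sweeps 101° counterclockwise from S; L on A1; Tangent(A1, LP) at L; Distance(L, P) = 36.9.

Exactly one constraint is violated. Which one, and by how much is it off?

Distance(L, P) = 36.9 — off by 6.60.

V = (0.00, 0.00) ✓; V.y = 0.00, S.y = 0.00 ✓; |VS| = 24.00 ✓; ∠(RS, SV) = 90.00° ✓; |RS| = 6.600 ✓; bearing(R→L) − bearing(R→S) = 101.0° ✓; |RL| = 6.600 ✓; ∠(RL, LP) = 90.00° ✓; |LP| = 30.30 ✗.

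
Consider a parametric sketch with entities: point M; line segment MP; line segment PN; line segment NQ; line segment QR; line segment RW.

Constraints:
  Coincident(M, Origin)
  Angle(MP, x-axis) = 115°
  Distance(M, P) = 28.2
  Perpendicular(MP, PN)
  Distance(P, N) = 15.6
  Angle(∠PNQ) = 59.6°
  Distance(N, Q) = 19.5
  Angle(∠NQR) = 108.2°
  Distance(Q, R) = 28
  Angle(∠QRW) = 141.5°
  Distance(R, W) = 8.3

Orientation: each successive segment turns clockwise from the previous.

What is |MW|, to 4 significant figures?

35.86

M is at the origin; MP runs at 115.0° with length 28.2, so P = (-11.92, 25.56). MP ⟂ PN, so PN runs at 25.00°; with |PN| = 15.6, N = (2.221, 32.15). ∠PNQ = 59.6° gives NQ at -95.40° from the x-axis; with |NQ| = 19.5, Q = (0.3855, 12.74). ∠NQR = 108.2° gives QR at -167.2° from the x-axis; with |QR| = 28.0, R = (-26.92, 6.534). ∠QRW = 141.5° gives RW at 154.3° from the x-axis; with |RW| = 8.3, W = (-34.40, 10.13). Then |MW| = |W − M| = 35.86.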